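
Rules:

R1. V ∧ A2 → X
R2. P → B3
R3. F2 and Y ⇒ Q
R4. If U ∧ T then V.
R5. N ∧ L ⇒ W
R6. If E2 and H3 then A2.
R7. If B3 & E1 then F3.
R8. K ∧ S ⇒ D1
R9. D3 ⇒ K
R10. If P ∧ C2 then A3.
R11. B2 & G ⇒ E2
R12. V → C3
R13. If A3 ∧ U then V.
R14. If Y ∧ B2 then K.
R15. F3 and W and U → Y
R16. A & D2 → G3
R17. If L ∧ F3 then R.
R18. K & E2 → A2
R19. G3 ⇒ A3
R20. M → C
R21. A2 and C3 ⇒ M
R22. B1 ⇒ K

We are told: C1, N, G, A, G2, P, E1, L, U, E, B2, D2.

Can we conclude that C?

B3  (by R2: P)
W  (by R5: N, L)
F3  (by R7: B3, E1)
E2  (by R11: B2, G)
Y  (by R15: F3, W, U)
G3  (by R16: A, D2)
A3  (by R19: G3)
V  (by R13: A3, U)
K  (by R14: Y, B2)
A2  (by R18: K, E2)
C3  (by R12: V)
M  (by R21: A2, C3)
C  (by R20: M)

Yes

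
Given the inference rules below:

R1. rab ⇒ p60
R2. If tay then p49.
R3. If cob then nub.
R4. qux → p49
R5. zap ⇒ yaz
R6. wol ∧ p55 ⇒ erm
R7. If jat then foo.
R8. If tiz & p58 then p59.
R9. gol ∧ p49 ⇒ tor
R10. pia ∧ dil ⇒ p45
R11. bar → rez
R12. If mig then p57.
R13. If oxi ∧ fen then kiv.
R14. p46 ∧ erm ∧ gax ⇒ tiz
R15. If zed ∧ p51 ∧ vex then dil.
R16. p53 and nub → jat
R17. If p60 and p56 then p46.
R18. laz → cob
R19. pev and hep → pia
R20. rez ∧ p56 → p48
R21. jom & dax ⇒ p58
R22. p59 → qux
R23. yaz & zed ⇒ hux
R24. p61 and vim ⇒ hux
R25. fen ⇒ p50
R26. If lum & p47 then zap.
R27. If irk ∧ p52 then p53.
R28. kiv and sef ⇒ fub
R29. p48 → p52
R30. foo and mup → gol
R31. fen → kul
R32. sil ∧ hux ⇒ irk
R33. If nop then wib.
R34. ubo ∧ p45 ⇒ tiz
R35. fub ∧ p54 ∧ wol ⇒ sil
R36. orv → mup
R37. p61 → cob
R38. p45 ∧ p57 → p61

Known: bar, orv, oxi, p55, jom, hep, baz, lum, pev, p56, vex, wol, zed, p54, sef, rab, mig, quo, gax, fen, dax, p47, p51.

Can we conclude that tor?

Yes

p60  (by R1: rab)
erm  (by R6: wol, p55)
rez  (by R11: bar)
p57  (by R12: mig)
kiv  (by R13: oxi, fen)
dil  (by R15: zed, p51, vex)
p46  (by R17: p60, p56)
pia  (by R19: pev, hep)
p48  (by R20: rez, p56)
p58  (by R21: jom, dax)
zap  (by R26: lum, p47)
fub  (by R28: kiv, sef)
p52  (by R29: p48)
sil  (by R35: fub, p54, wol)
mup  (by R36: orv)
yaz  (by R5: zap)
p45  (by R10: pia, dil)
tiz  (by R14: p46, erm, gax)
hux  (by R23: yaz, zed)
irk  (by R32: sil, hux)
p61  (by R38: p45, p57)
p59  (by R8: tiz, p58)
qux  (by R22: p59)
p53  (by R27: irk, p52)
cob  (by R37: p61)
nub  (by R3: cob)
p49  (by R4: qux)
jat  (by R16: p53, nub)
foo  (by R7: jat)
gol  (by R30: foo, mup)
tor  (by R9: gol, p49)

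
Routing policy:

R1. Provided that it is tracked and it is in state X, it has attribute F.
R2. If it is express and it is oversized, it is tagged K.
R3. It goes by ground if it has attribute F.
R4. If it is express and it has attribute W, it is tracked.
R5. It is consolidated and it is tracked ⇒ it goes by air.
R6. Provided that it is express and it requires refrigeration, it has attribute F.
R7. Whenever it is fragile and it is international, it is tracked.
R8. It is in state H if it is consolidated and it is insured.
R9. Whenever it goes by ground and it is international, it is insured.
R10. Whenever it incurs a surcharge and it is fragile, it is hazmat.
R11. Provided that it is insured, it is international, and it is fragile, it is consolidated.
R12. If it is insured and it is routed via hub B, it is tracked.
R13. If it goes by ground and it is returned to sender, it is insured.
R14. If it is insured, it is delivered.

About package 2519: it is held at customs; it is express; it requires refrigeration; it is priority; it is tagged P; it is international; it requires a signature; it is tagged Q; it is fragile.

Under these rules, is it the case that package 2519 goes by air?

By R6 (it is express, it requires refrigeration): it has attribute F.
By R7 (it is fragile, it is international): it is tracked.
By R3 (it has attribute F): it goes by ground.
By R9 (it goes by ground, it is international): it is insured.
By R11 (it is insured, it is international, it is fragile): it is consolidated.
By R5 (it is consolidated, it is tracked): it goes by air.

Yes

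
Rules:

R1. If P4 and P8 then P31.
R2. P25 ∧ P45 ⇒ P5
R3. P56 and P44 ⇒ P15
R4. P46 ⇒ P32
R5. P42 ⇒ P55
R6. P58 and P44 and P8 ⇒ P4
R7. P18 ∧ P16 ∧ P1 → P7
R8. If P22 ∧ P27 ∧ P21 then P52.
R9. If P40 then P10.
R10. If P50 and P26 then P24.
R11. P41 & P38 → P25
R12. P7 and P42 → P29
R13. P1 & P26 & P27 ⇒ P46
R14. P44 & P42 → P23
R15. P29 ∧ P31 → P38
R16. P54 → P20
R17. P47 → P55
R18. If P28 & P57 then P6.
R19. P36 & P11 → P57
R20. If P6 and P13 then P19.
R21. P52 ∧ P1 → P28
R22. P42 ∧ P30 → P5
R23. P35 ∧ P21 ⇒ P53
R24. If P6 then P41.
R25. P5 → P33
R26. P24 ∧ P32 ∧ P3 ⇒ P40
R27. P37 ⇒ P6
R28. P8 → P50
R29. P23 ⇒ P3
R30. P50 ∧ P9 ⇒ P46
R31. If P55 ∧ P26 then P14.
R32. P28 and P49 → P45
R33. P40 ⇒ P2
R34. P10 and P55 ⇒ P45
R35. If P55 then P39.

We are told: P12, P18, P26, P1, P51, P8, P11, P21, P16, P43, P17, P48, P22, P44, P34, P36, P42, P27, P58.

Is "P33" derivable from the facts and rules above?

Yes

P55  (by R5: P42)
P4  (by R6: P58, P44, P8)
P7  (by R7: P18, P16, P1)
P52  (by R8: P22, P27, P21)
P29  (by R12: P7, P42)
P46  (by R13: P1, P26, P27)
P23  (by R14: P44, P42)
P57  (by R19: P36, P11)
P28  (by R21: P52, P1)
P50  (by R28: P8)
P3  (by R29: P23)
P31  (by R1: P4, P8)
P32  (by R4: P46)
P24  (by R10: P50, P26)
P38  (by R15: P29, P31)
P6  (by R18: P28, P57)
P41  (by R24: P6)
P40  (by R26: P24, P32, P3)
P10  (by R9: P40)
P25  (by R11: P41, P38)
P45  (by R34: P10, P55)
P5  (by R2: P25, P45)
P33  (by R25: P5)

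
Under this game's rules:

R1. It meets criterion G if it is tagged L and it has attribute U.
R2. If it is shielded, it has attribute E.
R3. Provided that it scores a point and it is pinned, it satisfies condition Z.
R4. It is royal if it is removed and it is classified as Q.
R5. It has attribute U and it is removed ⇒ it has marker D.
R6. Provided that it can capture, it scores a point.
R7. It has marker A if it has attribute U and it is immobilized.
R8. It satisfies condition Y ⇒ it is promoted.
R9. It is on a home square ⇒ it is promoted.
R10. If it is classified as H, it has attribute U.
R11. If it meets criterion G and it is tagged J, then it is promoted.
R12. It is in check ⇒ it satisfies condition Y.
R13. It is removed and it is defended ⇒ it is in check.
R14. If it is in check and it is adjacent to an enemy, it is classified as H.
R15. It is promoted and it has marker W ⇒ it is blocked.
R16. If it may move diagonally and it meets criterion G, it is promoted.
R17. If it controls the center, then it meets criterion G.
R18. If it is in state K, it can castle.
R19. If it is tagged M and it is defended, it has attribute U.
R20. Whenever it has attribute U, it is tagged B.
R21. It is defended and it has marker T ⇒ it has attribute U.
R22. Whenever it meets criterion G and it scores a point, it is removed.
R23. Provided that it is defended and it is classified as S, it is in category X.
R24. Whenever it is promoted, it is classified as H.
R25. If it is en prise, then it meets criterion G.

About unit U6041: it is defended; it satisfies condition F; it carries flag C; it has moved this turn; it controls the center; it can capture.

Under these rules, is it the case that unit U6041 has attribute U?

By R6 (it can capture): it scores a point.
By R17 (it controls the center): it meets criterion G.
By R22 (it meets criterion G, it scores a point): it is removed.
By R13 (it is removed, it is defended): it is in check.
By R12 (it is in check): it satisfies condition Y.
By R8 (it satisfies condition Y): it is promoted.
By R24 (it is promoted): it is classified as H.
By R10 (it is classified as H): it has attribute U.

Yes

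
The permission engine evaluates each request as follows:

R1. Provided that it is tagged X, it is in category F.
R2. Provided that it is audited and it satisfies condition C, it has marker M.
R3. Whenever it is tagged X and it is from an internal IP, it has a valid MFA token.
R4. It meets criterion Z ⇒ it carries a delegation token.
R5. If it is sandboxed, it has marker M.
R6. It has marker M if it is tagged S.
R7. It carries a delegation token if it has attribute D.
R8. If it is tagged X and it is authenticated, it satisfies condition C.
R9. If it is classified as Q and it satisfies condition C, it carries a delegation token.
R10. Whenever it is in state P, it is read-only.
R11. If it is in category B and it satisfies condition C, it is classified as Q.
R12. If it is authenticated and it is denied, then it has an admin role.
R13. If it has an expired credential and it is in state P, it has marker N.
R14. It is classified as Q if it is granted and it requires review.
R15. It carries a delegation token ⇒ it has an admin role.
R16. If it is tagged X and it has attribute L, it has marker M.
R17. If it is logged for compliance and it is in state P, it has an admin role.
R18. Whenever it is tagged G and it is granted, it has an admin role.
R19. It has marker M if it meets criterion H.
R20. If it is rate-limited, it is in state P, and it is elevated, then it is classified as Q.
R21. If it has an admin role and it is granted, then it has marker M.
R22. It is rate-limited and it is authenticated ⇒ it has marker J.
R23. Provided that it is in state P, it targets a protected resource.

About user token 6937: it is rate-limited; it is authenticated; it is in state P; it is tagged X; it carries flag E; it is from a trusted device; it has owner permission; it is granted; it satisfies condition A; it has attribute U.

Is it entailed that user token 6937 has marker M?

Forward chaining from the given facts derives: is in category F, satisfies condition C, is read-only, has marker J, targets a protected resource.
Rules concluding "it has marker M": R2 needs "it is audited"; R5 needs "it is sandboxed"; R6 needs "it is tagged S"; R16 needs "it has attribute L"; R19 needs "it meets criterion H"; R21 needs "it has an admin role" — none of these are established.

No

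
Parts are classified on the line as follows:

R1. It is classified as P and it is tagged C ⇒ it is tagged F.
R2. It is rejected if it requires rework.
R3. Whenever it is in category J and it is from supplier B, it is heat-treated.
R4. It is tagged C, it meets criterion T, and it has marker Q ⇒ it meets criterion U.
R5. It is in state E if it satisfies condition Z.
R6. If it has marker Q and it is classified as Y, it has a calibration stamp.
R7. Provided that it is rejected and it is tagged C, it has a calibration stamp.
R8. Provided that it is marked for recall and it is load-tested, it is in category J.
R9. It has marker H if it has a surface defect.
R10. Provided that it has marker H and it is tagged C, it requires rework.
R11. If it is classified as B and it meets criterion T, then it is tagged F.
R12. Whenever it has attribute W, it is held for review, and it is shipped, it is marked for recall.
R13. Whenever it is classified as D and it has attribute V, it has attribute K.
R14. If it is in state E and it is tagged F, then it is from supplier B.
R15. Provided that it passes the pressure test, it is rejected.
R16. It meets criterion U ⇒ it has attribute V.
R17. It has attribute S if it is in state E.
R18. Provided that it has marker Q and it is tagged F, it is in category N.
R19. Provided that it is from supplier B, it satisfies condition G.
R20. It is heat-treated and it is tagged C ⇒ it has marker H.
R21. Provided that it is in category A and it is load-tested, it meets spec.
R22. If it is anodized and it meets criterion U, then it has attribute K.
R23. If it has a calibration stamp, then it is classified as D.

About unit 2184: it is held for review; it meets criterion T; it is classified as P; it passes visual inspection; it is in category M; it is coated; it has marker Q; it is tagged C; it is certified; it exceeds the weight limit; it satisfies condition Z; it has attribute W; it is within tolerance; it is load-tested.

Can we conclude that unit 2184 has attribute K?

Forward chaining from the given facts derives: is tagged F, meets criterion U, is in state E, is from supplier B, has attribute V, has attribute S, is in category N, satisfies condition G.
Rules concluding "it has attribute K": R13 needs "it is classified as D"; R22 needs "it is anodized" — none of these are established.

No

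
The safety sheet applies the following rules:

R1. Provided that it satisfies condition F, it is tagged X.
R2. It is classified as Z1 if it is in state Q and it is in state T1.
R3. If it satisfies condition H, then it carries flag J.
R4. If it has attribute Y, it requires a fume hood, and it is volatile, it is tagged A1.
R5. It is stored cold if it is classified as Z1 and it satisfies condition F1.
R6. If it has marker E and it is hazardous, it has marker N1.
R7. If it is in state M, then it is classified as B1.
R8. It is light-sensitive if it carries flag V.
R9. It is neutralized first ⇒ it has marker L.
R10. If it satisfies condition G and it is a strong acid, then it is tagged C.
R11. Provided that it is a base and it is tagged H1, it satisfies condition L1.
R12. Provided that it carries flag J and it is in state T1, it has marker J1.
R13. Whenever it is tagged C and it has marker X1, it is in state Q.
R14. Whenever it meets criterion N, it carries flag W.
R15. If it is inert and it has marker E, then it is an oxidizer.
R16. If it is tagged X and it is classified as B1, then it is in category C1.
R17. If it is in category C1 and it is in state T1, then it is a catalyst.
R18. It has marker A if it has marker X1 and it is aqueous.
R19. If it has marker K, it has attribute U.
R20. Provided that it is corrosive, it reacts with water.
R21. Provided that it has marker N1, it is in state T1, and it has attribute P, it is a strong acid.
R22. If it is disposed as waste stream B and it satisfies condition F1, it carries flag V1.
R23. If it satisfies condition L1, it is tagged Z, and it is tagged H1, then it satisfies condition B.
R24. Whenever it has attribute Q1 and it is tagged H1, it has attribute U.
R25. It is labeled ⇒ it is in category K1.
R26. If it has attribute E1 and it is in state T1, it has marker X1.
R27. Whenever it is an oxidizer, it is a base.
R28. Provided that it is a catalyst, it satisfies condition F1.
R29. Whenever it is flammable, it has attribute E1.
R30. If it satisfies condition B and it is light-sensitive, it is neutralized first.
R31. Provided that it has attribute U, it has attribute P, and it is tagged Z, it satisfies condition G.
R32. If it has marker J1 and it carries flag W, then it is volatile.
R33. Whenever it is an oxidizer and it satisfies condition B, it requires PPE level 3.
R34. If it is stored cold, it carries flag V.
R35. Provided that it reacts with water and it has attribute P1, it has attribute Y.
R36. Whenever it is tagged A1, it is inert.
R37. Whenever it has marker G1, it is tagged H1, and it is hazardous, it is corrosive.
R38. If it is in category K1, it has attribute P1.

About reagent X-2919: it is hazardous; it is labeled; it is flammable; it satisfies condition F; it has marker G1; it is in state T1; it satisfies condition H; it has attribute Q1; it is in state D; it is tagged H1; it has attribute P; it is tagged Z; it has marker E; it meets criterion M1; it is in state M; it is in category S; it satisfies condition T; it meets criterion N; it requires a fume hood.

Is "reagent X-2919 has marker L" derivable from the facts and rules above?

Yes

By R1 (it satisfies condition F): it is tagged X.
By R3 (it satisfies condition H): it carries flag J.
By R6 (it has marker E, it is hazardous): it has marker N1.
By R7 (it is in state M): it is classified as B1.
By R12 (it carries flag J, it is in state T1): it has marker J1.
By R14 (it meets criterion N): it carries flag W.
By R16 (it is tagged X, it is classified as B1): it is in category C1.
By R17 (it is in category C1, it is in state T1): it is a catalyst.
By R21 (it has marker N1, it is in state T1, it has attribute P): it is a strong acid.
By R24 (it has attribute Q1, it is tagged H1): it has attribute U.
By R25 (it is labeled): it is in category K1.
By R28 (it is a catalyst): it satisfies condition F1.
By R29 (it is flammable): it has attribute E1.
By R31 (it has attribute U, it has attribute P, it is tagged Z): it satisfies condition G.
By R32 (it has marker J1, it carries flag W): it is volatile.
By R37 (it has marker G1, it is tagged H1, it is hazardous): it is corrosive.
By R38 (it is in category K1): it has attribute P1.
By R10 (it satisfies condition G, it is a strong acid): it is tagged C.
By R20 (it is corrosive): it reacts with water.
By R26 (it has attribute E1, it is in state T1): it has marker X1.
By R35 (it reacts with water, it has attribute P1): it has attribute Y.
By R4 (it has attribute Y, it requires a fume hood, it is volatile): it is tagged A1.
By R13 (it is tagged C, it has marker X1): it is in state Q.
By R36 (it is tagged A1): it is inert.
By R2 (it is in state Q, it is in state T1): it is classified as Z1.
By R5 (it is classified as Z1, it satisfies condition F1): it is stored cold.
By R15 (it is inert, it has marker E): it is an oxidizer.
By R27 (it is an oxidizer): it is a base.
By R34 (it is stored cold): it carries flag V.
By R8 (it carries flag V): it is light-sensitive.
By R11 (it is a base, it is tagged H1): it satisfies condition L1.
By R23 (it satisfies condition L1, it is tagged Z, it is tagged H1): it satisfies condition B.
By R30 (it satisfies condition B, it is light-sensitive): it is neutralized first.
By R9 (it is neutralized first): it has marker L.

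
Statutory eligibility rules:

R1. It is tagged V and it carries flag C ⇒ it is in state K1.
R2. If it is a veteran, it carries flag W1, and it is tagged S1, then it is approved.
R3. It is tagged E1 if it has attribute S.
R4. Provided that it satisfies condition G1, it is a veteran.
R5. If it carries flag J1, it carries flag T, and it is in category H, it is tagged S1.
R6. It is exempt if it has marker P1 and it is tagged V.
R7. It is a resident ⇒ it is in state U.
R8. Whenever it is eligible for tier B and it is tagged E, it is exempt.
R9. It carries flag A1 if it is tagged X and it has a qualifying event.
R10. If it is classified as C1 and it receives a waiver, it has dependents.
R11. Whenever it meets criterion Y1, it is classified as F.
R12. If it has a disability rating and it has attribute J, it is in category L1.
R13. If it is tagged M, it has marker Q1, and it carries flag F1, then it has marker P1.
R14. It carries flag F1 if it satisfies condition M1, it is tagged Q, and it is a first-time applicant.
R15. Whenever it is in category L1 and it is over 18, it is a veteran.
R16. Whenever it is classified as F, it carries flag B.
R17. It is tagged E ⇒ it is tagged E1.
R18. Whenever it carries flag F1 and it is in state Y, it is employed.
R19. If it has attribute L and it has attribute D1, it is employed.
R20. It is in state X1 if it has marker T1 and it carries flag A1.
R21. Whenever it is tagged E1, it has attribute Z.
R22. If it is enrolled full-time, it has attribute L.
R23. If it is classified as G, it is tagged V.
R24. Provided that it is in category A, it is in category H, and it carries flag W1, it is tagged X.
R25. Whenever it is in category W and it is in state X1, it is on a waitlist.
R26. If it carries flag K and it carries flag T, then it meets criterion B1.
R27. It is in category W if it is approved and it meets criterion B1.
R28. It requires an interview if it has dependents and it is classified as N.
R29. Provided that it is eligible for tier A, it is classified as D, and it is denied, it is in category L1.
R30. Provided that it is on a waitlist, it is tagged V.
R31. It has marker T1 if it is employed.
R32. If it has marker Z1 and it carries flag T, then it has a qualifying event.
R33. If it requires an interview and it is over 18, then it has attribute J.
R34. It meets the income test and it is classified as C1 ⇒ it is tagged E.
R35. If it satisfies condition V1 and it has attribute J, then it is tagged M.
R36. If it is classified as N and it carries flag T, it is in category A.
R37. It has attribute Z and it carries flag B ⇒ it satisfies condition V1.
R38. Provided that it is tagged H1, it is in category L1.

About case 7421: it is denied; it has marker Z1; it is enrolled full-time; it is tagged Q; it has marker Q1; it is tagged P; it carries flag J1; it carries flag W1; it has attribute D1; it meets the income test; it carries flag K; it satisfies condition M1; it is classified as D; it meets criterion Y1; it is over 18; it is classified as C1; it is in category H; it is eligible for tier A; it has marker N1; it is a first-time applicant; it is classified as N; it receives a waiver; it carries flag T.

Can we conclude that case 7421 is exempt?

Yes

By R5 (it carries flag J1, it carries flag T, it is in category H): it is tagged S1.
By R10 (it is classified as C1, it receives a waiver): it has dependents.
By R11 (it meets criterion Y1): it is classified as F.
By R14 (it satisfies condition M1, it is tagged Q, it is a first-time applicant): it carries flag F1.
By R16 (it is classified as F): it carries flag B.
By R22 (it is enrolled full-time): it has attribute L.
By R26 (it carries flag K, it carries flag T): it meets criterion B1.
By R28 (it has dependents, it is classified as N): it requires an interview.
By R29 (it is eligible for tier A, it is classified as D, it is denied): it is in category L1.
By R32 (it has marker Z1, it carries flag T): it has a qualifying event.
By R33 (it requires an interview, it is over 18): it has attribute J.
By R34 (it meets the income test, it is classified as C1): it is tagged E.
By R36 (it is classified as N, it carries flag T): it is in category A.
By R15 (it is in category L1, it is over 18): it is a veteran.
By R17 (it is tagged E): it is tagged E1.
By R19 (it has attribute L, it has attribute D1): it is employed.
By R21 (it is tagged E1): it has attribute Z.
By R24 (it is in category A, it is in category H, it carries flag W1): it is tagged X.
By R31 (it is employed): it has marker T1.
By R37 (it has attribute Z, it carries flag B): it satisfies condition V1.
By R2 (it is a veteran, it carries flag W1, it is tagged S1): it is approved.
By R9 (it is tagged X, it has a qualifying event): it carries flag A1.
By R20 (it has marker T1, it carries flag A1): it is in state X1.
By R27 (it is approved, it meets criterion B1): it is in category W.
By R35 (it satisfies condition V1, it has attribute J): it is tagged M.
By R13 (it is tagged M, it has marker Q1, it carries flag F1): it has marker P1.
By R25 (it is in category W, it is in state X1): it is on a waitlist.
By R30 (it is on a waitlist): it is tagged V.
By R6 (it has marker P1, it is tagged V): it is exempt.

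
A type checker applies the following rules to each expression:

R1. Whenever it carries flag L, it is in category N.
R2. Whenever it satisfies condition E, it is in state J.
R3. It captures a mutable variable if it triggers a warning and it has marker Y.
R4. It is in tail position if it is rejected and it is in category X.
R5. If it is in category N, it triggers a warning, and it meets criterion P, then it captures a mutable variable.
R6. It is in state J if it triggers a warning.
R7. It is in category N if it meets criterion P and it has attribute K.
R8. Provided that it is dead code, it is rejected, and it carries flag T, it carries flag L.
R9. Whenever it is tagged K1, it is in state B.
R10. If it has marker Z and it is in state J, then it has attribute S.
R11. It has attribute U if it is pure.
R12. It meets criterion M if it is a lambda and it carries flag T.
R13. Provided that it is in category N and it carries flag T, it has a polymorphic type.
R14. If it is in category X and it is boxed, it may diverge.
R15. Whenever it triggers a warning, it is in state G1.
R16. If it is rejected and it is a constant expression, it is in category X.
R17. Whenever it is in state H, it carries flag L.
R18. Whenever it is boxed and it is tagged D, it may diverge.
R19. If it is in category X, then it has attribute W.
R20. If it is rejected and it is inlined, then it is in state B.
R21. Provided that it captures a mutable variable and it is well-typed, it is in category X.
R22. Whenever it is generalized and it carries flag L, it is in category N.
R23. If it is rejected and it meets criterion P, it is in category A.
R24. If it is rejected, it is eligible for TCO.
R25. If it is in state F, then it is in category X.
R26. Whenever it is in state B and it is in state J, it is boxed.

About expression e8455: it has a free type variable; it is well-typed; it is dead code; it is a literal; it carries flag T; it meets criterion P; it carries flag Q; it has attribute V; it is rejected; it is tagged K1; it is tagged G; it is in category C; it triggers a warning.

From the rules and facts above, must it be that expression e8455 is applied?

Forward chaining from the given facts derives: is in state J, carries flag L, is in state B, is in state G1, is in category A, is eligible for TCO, is boxed, is in category N, captures a mutable variable, has a polymorphic type, is in category X, is in tail position, may diverge, has attribute W.
No rule has "it is applied" as its conclusion, and it is not among the given facts.

No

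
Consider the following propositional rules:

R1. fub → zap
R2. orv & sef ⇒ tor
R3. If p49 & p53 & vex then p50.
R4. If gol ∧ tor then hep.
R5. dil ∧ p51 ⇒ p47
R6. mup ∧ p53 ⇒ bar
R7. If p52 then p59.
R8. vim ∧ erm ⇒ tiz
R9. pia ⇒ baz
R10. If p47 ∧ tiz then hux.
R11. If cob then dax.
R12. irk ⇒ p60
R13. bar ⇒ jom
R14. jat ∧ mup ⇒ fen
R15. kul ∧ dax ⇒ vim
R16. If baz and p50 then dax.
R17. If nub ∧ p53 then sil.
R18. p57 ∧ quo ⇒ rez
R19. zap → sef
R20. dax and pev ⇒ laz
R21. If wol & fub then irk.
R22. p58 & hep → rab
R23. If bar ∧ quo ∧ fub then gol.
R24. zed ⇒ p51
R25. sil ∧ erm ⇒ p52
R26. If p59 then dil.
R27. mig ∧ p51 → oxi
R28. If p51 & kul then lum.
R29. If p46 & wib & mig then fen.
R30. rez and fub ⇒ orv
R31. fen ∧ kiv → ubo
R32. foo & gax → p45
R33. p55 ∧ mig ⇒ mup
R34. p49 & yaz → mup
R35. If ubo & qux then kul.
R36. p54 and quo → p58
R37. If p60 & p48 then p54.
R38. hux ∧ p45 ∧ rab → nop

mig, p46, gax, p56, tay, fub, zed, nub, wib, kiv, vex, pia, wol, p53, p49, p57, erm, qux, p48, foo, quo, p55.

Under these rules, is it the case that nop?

Yes

zap  (by R1: fub)
p50  (by R3: p49, p53, vex)
baz  (by R9: pia)
dax  (by R16: baz, p50)
sil  (by R17: nub, p53)
rez  (by R18: p57, quo)
sef  (by R19: zap)
irk  (by R21: wol, fub)
p51  (by R24: zed)
p52  (by R25: sil, erm)
fen  (by R29: p46, wib, mig)
orv  (by R30: rez, fub)
ubo  (by R31: fen, kiv)
p45  (by R32: foo, gax)
mup  (by R33: p55, mig)
kul  (by R35: ubo, qux)
tor  (by R2: orv, sef)
bar  (by R6: mup, p53)
p59  (by R7: p52)
p60  (by R12: irk)
vim  (by R15: kul, dax)
gol  (by R23: bar, quo, fub)
dil  (by R26: p59)
p54  (by R37: p60, p48)
hep  (by R4: gol, tor)
p47  (by R5: dil, p51)
tiz  (by R8: vim, erm)
hux  (by R10: p47, tiz)
p58  (by R36: p54, quo)
rab  (by R22: p58, hep)
nop  (by R38: hux, p45, rab)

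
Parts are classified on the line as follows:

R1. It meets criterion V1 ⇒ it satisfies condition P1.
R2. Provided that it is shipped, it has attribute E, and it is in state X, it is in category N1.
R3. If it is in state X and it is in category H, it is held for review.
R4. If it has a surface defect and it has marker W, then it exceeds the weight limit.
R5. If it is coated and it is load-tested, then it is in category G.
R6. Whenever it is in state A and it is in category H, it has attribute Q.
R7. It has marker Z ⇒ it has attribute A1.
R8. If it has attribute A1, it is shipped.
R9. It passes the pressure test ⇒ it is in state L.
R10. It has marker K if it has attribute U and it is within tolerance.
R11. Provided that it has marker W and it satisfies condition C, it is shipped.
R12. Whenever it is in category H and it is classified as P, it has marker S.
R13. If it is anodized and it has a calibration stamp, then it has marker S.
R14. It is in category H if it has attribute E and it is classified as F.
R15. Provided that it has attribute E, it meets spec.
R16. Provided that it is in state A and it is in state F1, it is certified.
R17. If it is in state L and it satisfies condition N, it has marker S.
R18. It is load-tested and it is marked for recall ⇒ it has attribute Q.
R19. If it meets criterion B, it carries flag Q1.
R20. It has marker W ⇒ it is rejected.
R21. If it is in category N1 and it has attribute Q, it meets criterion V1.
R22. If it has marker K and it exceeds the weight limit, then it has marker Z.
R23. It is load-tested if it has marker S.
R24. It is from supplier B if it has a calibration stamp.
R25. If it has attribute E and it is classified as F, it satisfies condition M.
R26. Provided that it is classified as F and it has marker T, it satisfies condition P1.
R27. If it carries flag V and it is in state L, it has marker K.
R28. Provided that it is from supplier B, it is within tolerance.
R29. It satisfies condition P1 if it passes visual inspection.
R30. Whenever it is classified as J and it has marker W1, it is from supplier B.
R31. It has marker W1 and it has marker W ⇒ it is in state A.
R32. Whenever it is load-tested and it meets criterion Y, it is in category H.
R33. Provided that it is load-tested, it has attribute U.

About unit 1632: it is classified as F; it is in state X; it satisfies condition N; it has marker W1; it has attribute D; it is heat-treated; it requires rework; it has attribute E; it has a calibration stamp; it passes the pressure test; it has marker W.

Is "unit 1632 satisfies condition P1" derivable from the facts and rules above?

No

Forward chaining from the given facts derives: is in state L, is in category H, meets spec, has marker S, is rejected, is load-tested, is from supplier B, satisfies condition M, is within tolerance, is in state A, has attribute U, is held for review, has attribute Q, has marker K.
Rules concluding "it satisfies condition P1": R1 needs "it meets criterion V1"; R26 needs "it has marker T"; R29 needs "it passes visual inspection" — none of these are established.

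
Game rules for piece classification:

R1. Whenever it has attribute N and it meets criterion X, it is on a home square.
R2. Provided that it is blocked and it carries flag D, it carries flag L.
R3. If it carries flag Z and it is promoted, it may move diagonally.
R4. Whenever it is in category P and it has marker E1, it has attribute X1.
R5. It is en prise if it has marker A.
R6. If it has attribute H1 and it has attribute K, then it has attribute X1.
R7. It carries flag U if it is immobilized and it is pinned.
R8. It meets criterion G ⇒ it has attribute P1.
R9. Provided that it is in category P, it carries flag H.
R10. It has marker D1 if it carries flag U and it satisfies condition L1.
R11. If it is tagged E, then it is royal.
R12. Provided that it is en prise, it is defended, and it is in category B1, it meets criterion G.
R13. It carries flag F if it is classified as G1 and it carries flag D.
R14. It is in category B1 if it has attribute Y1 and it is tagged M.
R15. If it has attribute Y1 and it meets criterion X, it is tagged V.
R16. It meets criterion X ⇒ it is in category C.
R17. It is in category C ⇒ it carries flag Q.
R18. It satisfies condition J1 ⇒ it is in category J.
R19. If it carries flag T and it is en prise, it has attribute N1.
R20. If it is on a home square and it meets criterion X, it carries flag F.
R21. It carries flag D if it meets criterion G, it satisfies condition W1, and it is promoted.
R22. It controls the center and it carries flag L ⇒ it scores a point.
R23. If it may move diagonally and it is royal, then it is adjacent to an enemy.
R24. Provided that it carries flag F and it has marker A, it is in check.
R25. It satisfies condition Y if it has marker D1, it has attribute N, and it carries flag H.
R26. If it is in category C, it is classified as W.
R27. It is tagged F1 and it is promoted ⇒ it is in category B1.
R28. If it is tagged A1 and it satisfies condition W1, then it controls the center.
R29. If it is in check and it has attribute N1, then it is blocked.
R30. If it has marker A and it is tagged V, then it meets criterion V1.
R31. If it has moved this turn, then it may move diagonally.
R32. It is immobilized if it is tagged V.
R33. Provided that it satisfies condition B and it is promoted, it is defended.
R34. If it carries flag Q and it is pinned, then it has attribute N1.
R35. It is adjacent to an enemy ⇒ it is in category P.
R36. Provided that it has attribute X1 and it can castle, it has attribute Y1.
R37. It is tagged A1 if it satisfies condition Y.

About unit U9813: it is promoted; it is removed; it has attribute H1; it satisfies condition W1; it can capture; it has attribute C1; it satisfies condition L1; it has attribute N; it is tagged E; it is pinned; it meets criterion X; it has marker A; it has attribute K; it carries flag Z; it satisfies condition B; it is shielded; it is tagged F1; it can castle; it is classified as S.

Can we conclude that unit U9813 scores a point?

Yes

By R1 (it has attribute N, it meets criterion X): it is on a home square.
By R3 (it carries flag Z, it is promoted): it may move diagonally.
By R5 (it has marker A): it is en prise.
By R6 (it has attribute H1, it has attribute K): it has attribute X1.
By R11 (it is tagged E): it is royal.
By R16 (it meets criterion X): it is in category C.
By R17 (it is in category C): it carries flag Q.
By R20 (it is on a home square, it meets criterion X): it carries flag F.
By R23 (it may move diagonally, it is royal): it is adjacent to an enemy.
By R24 (it carries flag F, it has marker A): it is in check.
By R27 (it is tagged F1, it is promoted): it is in category B1.
By R33 (it satisfies condition B, it is promoted): it is defended.
By R34 (it carries flag Q, it is pinned): it has attribute N1.
By R35 (it is adjacent to an enemy): it is in category P.
By R36 (it has attribute X1, it can castle): it has attribute Y1.
By R9 (it is in category P): it carries flag H.
By R12 (it is en prise, it is defended, it is in category B1): it meets criterion G.
By R15 (it has attribute Y1, it meets criterion X): it is tagged V.
By R21 (it meets criterion G, it satisfies condition W1, it is promoted): it carries flag D.
By R29 (it is in check, it has attribute N1): it is blocked.
By R32 (it is tagged V): it is immobilized.
By R2 (it is blocked, it carries flag D): it carries flag L.
By R7 (it is immobilized, it is pinned): it carries flag U.
By R10 (it carries flag U, it satisfies condition L1): it has marker D1.
By R25 (it has marker D1, it has attribute N, it carries flag H): it satisfies condition Y.
By R37 (it satisfies condition Y): it is tagged A1.
By R28 (it is tagged A1, it satisfies condition W1): it controls the center.
By R22 (it controls the center, it carries flag L): it scores a point.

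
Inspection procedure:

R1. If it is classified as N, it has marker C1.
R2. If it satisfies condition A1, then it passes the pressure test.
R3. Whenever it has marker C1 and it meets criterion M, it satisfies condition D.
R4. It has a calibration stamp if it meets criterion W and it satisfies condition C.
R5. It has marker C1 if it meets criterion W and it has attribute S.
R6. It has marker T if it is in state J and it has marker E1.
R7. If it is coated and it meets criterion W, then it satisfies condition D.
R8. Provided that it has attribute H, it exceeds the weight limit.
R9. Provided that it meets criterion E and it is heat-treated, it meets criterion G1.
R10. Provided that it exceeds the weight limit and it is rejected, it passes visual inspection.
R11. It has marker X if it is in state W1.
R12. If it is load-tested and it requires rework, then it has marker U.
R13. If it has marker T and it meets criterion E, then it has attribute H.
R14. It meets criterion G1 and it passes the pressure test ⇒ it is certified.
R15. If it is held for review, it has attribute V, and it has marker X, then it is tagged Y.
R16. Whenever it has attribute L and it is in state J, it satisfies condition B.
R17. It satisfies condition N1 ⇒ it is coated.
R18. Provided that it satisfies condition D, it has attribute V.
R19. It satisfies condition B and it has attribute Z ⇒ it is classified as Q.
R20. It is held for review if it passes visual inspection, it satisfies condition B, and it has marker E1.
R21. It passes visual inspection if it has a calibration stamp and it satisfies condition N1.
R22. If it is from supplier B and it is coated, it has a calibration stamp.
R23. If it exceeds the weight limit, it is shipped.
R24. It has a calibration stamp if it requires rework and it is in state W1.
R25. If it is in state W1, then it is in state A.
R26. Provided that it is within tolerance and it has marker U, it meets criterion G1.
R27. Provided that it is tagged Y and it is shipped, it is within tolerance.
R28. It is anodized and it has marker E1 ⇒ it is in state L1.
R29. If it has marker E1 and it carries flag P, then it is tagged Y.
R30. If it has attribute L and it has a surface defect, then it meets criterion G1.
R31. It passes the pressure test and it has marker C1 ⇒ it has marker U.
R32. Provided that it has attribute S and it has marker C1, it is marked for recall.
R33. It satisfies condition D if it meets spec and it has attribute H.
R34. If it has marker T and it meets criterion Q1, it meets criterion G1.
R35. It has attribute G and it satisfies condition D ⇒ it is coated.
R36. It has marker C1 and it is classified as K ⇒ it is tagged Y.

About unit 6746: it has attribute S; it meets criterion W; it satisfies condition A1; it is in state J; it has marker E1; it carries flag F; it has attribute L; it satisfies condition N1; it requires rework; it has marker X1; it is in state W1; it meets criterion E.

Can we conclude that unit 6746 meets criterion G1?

Yes

By R2 (it satisfies condition A1): it passes the pressure test.
By R5 (it meets criterion W, it has attribute S): it has marker C1.
By R6 (it is in state J, it has marker E1): it has marker T.
By R11 (it is in state W1): it has marker X.
By R13 (it has marker T, it meets criterion E): it has attribute H.
By R16 (it has attribute L, it is in state J): it satisfies condition B.
By R17 (it satisfies condition N1): it is coated.
By R24 (it requires rework, it is in state W1): it has a calibration stamp.
By R31 (it passes the pressure test, it has marker C1): it has marker U.
By R7 (it is coated, it meets criterion W): it satisfies condition D.
By R8 (it has attribute H): it exceeds the weight limit.
By R18 (it satisfies condition D): it has attribute V.
By R21 (it has a calibration stamp, it satisfies condition N1): it passes visual inspection.
By R23 (it exceeds the weight limit): it is shipped.
By R20 (it passes visual inspection, it satisfies condition B, it has marker E1): it is held for review.
By R15 (it is held for review, it has attribute V, it has marker X): it is tagged Y.
By R27 (it is tagged Y, it is shipped): it is within tolerance.
By R26 (it is within tolerance, it has marker U): it meets criterion G1.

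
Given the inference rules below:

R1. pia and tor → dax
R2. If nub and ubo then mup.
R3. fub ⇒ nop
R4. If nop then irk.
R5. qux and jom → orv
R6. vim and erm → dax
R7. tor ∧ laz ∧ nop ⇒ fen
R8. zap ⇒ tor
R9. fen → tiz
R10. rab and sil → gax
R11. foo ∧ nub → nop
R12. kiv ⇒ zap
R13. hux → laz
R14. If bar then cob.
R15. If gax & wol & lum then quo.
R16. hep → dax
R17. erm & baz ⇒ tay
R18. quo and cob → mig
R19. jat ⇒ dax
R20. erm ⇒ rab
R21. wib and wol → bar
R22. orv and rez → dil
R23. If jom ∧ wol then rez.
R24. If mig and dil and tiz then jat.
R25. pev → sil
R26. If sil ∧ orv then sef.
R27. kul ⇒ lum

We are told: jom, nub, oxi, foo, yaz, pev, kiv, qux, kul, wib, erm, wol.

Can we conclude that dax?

No

Forward chaining from the given facts derives: orv, nop, zap, rab, bar, rez, sil, sef, lum, irk, tor, gax, cob, quo, mig, dil.
Rules concluding dax: R1 needs pia; R6 needs vim; R16 needs hep; R19 needs jat — none of these are established.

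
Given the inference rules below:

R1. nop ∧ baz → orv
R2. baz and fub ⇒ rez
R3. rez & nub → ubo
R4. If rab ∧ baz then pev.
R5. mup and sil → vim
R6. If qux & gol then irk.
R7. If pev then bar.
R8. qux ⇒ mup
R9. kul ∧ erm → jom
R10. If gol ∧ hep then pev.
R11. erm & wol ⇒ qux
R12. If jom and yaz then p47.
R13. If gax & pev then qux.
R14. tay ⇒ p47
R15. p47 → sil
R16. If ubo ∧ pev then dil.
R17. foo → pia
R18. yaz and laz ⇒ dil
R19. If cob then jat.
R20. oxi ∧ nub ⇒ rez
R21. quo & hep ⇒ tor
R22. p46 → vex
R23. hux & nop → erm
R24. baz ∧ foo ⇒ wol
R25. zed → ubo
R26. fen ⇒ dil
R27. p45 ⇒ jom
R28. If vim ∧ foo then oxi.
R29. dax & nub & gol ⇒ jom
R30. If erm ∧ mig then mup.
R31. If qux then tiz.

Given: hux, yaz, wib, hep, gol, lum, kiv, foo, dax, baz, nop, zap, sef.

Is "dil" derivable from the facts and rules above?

No

Forward chaining from the given facts derives: orv, pev, pia, erm, wol, bar, qux, tiz, irk, mup.
Rules concluding dil: R16 needs ubo; R18 needs laz; R26 needs fen — none of these are established.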